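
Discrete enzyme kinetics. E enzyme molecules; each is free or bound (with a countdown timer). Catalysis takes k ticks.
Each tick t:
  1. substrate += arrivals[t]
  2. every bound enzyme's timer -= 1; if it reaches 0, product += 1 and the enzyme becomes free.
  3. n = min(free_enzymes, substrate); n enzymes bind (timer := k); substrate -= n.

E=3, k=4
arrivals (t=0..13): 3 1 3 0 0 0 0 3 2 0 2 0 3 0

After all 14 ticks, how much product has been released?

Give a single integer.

Answer: 9

Derivation:
t=0: arr=3 -> substrate=0 bound=3 product=0
t=1: arr=1 -> substrate=1 bound=3 product=0
t=2: arr=3 -> substrate=4 bound=3 product=0
t=3: arr=0 -> substrate=4 bound=3 product=0
t=4: arr=0 -> substrate=1 bound=3 product=3
t=5: arr=0 -> substrate=1 bound=3 product=3
t=6: arr=0 -> substrate=1 bound=3 product=3
t=7: arr=3 -> substrate=4 bound=3 product=3
t=8: arr=2 -> substrate=3 bound=3 product=6
t=9: arr=0 -> substrate=3 bound=3 product=6
t=10: arr=2 -> substrate=5 bound=3 product=6
t=11: arr=0 -> substrate=5 bound=3 product=6
t=12: arr=3 -> substrate=5 bound=3 product=9
t=13: arr=0 -> substrate=5 bound=3 product=9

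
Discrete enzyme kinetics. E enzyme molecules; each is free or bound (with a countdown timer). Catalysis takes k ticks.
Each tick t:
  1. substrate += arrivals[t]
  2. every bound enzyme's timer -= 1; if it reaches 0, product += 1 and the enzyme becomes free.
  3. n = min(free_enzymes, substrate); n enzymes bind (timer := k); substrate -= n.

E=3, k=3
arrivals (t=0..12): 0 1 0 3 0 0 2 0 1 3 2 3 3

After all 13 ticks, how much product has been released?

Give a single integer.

t=0: arr=0 -> substrate=0 bound=0 product=0
t=1: arr=1 -> substrate=0 bound=1 product=0
t=2: arr=0 -> substrate=0 bound=1 product=0
t=3: arr=3 -> substrate=1 bound=3 product=0
t=4: arr=0 -> substrate=0 bound=3 product=1
t=5: arr=0 -> substrate=0 bound=3 product=1
t=6: arr=2 -> substrate=0 bound=3 product=3
t=7: arr=0 -> substrate=0 bound=2 product=4
t=8: arr=1 -> substrate=0 bound=3 product=4
t=9: arr=3 -> substrate=1 bound=3 product=6
t=10: arr=2 -> substrate=3 bound=3 product=6
t=11: arr=3 -> substrate=5 bound=3 product=7
t=12: arr=3 -> substrate=6 bound=3 product=9

Answer: 9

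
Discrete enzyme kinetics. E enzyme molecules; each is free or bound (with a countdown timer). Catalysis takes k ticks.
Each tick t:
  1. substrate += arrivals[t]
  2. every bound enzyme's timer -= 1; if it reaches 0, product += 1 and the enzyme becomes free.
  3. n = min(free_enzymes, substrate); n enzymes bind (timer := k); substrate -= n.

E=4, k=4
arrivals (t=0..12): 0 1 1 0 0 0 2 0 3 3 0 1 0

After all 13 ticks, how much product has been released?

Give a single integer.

t=0: arr=0 -> substrate=0 bound=0 product=0
t=1: arr=1 -> substrate=0 bound=1 product=0
t=2: arr=1 -> substrate=0 bound=2 product=0
t=3: arr=0 -> substrate=0 bound=2 product=0
t=4: arr=0 -> substrate=0 bound=2 product=0
t=5: arr=0 -> substrate=0 bound=1 product=1
t=6: arr=2 -> substrate=0 bound=2 product=2
t=7: arr=0 -> substrate=0 bound=2 product=2
t=8: arr=3 -> substrate=1 bound=4 product=2
t=9: arr=3 -> substrate=4 bound=4 product=2
t=10: arr=0 -> substrate=2 bound=4 product=4
t=11: arr=1 -> substrate=3 bound=4 product=4
t=12: arr=0 -> substrate=1 bound=4 product=6

Answer: 6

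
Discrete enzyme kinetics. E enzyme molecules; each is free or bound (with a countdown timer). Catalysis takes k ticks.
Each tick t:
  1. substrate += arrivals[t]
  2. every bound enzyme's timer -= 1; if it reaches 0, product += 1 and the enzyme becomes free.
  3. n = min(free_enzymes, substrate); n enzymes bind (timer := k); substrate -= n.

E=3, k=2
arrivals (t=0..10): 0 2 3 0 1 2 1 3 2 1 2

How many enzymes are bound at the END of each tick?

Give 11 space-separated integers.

Answer: 0 2 3 3 3 3 3 3 3 3 3

Derivation:
t=0: arr=0 -> substrate=0 bound=0 product=0
t=1: arr=2 -> substrate=0 bound=2 product=0
t=2: arr=3 -> substrate=2 bound=3 product=0
t=3: arr=0 -> substrate=0 bound=3 product=2
t=4: arr=1 -> substrate=0 bound=3 product=3
t=5: arr=2 -> substrate=0 bound=3 product=5
t=6: arr=1 -> substrate=0 bound=3 product=6
t=7: arr=3 -> substrate=1 bound=3 product=8
t=8: arr=2 -> substrate=2 bound=3 product=9
t=9: arr=1 -> substrate=1 bound=3 product=11
t=10: arr=2 -> substrate=2 bound=3 product=12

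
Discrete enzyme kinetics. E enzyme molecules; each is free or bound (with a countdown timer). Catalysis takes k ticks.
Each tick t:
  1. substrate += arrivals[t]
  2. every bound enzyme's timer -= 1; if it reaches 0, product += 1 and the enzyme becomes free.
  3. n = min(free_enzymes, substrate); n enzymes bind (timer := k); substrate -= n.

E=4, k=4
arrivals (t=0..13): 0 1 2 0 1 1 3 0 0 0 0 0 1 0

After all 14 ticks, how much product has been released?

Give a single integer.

Answer: 8

Derivation:
t=0: arr=0 -> substrate=0 bound=0 product=0
t=1: arr=1 -> substrate=0 bound=1 product=0
t=2: arr=2 -> substrate=0 bound=3 product=0
t=3: arr=0 -> substrate=0 bound=3 product=0
t=4: arr=1 -> substrate=0 bound=4 product=0
t=5: arr=1 -> substrate=0 bound=4 product=1
t=6: arr=3 -> substrate=1 bound=4 product=3
t=7: arr=0 -> substrate=1 bound=4 product=3
t=8: arr=0 -> substrate=0 bound=4 product=4
t=9: arr=0 -> substrate=0 bound=3 product=5
t=10: arr=0 -> substrate=0 bound=1 product=7
t=11: arr=0 -> substrate=0 bound=1 product=7
t=12: arr=1 -> substrate=0 bound=1 product=8
t=13: arr=0 -> substrate=0 bound=1 product=8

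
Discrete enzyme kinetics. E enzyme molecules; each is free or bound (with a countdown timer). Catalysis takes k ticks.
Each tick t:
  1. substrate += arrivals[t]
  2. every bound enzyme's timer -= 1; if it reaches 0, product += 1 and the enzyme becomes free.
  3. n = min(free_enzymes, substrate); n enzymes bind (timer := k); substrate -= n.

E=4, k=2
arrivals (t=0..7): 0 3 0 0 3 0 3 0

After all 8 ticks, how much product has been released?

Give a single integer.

t=0: arr=0 -> substrate=0 bound=0 product=0
t=1: arr=3 -> substrate=0 bound=3 product=0
t=2: arr=0 -> substrate=0 bound=3 product=0
t=3: arr=0 -> substrate=0 bound=0 product=3
t=4: arr=3 -> substrate=0 bound=3 product=3
t=5: arr=0 -> substrate=0 bound=3 product=3
t=6: arr=3 -> substrate=0 bound=3 product=6
t=7: arr=0 -> substrate=0 bound=3 product=6

Answer: 6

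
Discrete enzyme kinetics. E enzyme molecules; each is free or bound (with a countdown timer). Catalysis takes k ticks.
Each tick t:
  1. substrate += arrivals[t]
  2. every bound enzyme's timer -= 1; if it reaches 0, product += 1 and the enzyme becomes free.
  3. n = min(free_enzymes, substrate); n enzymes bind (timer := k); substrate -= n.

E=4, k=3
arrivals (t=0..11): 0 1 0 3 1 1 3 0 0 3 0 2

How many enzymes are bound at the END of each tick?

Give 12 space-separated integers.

t=0: arr=0 -> substrate=0 bound=0 product=0
t=1: arr=1 -> substrate=0 bound=1 product=0
t=2: arr=0 -> substrate=0 bound=1 product=0
t=3: arr=3 -> substrate=0 bound=4 product=0
t=4: arr=1 -> substrate=0 bound=4 product=1
t=5: arr=1 -> substrate=1 bound=4 product=1
t=6: arr=3 -> substrate=1 bound=4 product=4
t=7: arr=0 -> substrate=0 bound=4 product=5
t=8: arr=0 -> substrate=0 bound=4 product=5
t=9: arr=3 -> substrate=0 bound=4 product=8
t=10: arr=0 -> substrate=0 bound=3 product=9
t=11: arr=2 -> substrate=1 bound=4 product=9

Answer: 0 1 1 4 4 4 4 4 4 4 3 4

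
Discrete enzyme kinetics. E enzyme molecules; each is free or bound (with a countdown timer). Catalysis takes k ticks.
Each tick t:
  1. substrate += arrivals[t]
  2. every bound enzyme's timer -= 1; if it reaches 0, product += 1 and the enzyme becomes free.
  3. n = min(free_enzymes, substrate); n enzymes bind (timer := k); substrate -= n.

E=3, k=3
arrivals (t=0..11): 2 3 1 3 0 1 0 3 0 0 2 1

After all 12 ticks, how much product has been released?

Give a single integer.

t=0: arr=2 -> substrate=0 bound=2 product=0
t=1: arr=3 -> substrate=2 bound=3 product=0
t=2: arr=1 -> substrate=3 bound=3 product=0
t=3: arr=3 -> substrate=4 bound=3 product=2
t=4: arr=0 -> substrate=3 bound=3 product=3
t=5: arr=1 -> substrate=4 bound=3 product=3
t=6: arr=0 -> substrate=2 bound=3 product=5
t=7: arr=3 -> substrate=4 bound=3 product=6
t=8: arr=0 -> substrate=4 bound=3 product=6
t=9: arr=0 -> substrate=2 bound=3 product=8
t=10: arr=2 -> substrate=3 bound=3 product=9
t=11: arr=1 -> substrate=4 bound=3 product=9

Answer: 9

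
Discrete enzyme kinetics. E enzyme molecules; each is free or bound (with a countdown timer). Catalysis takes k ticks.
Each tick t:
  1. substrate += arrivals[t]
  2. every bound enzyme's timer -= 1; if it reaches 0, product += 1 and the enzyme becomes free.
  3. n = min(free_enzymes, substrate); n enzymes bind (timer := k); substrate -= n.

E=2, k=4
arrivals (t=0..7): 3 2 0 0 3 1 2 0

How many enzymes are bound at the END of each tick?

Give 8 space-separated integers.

t=0: arr=3 -> substrate=1 bound=2 product=0
t=1: arr=2 -> substrate=3 bound=2 product=0
t=2: arr=0 -> substrate=3 bound=2 product=0
t=3: arr=0 -> substrate=3 bound=2 product=0
t=4: arr=3 -> substrate=4 bound=2 product=2
t=5: arr=1 -> substrate=5 bound=2 product=2
t=6: arr=2 -> substrate=7 bound=2 product=2
t=7: arr=0 -> substrate=7 bound=2 product=2

Answer: 2 2 2 2 2 2 2 2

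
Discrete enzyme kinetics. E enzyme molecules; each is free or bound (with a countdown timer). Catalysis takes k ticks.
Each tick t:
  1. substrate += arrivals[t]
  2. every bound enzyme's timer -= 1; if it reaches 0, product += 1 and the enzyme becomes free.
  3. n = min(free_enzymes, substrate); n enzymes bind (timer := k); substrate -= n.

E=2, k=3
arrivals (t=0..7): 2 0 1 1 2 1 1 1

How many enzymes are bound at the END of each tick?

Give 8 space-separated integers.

t=0: arr=2 -> substrate=0 bound=2 product=0
t=1: arr=0 -> substrate=0 bound=2 product=0
t=2: arr=1 -> substrate=1 bound=2 product=0
t=3: arr=1 -> substrate=0 bound=2 product=2
t=4: arr=2 -> substrate=2 bound=2 product=2
t=5: arr=1 -> substrate=3 bound=2 product=2
t=6: arr=1 -> substrate=2 bound=2 product=4
t=7: arr=1 -> substrate=3 bound=2 product=4

Answer: 2 2 2 2 2 2 2 2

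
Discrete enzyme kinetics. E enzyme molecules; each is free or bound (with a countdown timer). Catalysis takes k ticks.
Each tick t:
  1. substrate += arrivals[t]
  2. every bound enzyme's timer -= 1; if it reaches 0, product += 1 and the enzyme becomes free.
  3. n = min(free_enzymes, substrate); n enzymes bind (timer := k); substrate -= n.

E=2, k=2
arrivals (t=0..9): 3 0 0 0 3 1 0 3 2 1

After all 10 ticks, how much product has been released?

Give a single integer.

Answer: 7

Derivation:
t=0: arr=3 -> substrate=1 bound=2 product=0
t=1: arr=0 -> substrate=1 bound=2 product=0
t=2: arr=0 -> substrate=0 bound=1 product=2
t=3: arr=0 -> substrate=0 bound=1 product=2
t=4: arr=3 -> substrate=1 bound=2 product=3
t=5: arr=1 -> substrate=2 bound=2 product=3
t=6: arr=0 -> substrate=0 bound=2 product=5
t=7: arr=3 -> substrate=3 bound=2 product=5
t=8: arr=2 -> substrate=3 bound=2 product=7
t=9: arr=1 -> substrate=4 bound=2 product=7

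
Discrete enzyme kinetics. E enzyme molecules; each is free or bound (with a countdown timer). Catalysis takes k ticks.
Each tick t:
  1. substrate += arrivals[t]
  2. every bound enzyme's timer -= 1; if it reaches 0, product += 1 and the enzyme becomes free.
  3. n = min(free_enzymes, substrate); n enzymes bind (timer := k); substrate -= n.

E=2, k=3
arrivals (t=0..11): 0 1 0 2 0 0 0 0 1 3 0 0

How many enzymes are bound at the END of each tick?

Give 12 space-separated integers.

Answer: 0 1 1 2 2 2 1 0 1 2 2 2

Derivation:
t=0: arr=0 -> substrate=0 bound=0 product=0
t=1: arr=1 -> substrate=0 bound=1 product=0
t=2: arr=0 -> substrate=0 bound=1 product=0
t=3: arr=2 -> substrate=1 bound=2 product=0
t=4: arr=0 -> substrate=0 bound=2 product=1
t=5: arr=0 -> substrate=0 bound=2 product=1
t=6: arr=0 -> substrate=0 bound=1 product=2
t=7: arr=0 -> substrate=0 bound=0 product=3
t=8: arr=1 -> substrate=0 bound=1 product=3
t=9: arr=3 -> substrate=2 bound=2 product=3
t=10: arr=0 -> substrate=2 bound=2 product=3
t=11: arr=0 -> substrate=1 bound=2 product=4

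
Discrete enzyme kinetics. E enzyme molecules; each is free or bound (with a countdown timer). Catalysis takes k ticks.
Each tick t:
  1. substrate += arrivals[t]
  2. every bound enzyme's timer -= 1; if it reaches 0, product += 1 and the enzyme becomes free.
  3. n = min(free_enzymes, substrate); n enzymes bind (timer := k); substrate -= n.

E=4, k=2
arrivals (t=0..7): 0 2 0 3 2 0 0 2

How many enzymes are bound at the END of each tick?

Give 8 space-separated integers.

t=0: arr=0 -> substrate=0 bound=0 product=0
t=1: arr=2 -> substrate=0 bound=2 product=0
t=2: arr=0 -> substrate=0 bound=2 product=0
t=3: arr=3 -> substrate=0 bound=3 product=2
t=4: arr=2 -> substrate=1 bound=4 product=2
t=5: arr=0 -> substrate=0 bound=2 product=5
t=6: arr=0 -> substrate=0 bound=1 product=6
t=7: arr=2 -> substrate=0 bound=2 product=7

Answer: 0 2 2 3 4 2 1 2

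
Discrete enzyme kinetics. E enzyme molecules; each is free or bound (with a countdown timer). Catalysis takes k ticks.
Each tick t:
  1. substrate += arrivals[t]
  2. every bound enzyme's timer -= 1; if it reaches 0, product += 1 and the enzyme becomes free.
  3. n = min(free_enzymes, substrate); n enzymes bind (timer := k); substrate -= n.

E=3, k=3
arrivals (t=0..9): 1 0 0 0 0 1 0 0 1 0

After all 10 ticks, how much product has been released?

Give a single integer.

t=0: arr=1 -> substrate=0 bound=1 product=0
t=1: arr=0 -> substrate=0 bound=1 product=0
t=2: arr=0 -> substrate=0 bound=1 product=0
t=3: arr=0 -> substrate=0 bound=0 product=1
t=4: arr=0 -> substrate=0 bound=0 product=1
t=5: arr=1 -> substrate=0 bound=1 product=1
t=6: arr=0 -> substrate=0 bound=1 product=1
t=7: arr=0 -> substrate=0 bound=1 product=1
t=8: arr=1 -> substrate=0 bound=1 product=2
t=9: arr=0 -> substrate=0 bound=1 product=2

Answer: 2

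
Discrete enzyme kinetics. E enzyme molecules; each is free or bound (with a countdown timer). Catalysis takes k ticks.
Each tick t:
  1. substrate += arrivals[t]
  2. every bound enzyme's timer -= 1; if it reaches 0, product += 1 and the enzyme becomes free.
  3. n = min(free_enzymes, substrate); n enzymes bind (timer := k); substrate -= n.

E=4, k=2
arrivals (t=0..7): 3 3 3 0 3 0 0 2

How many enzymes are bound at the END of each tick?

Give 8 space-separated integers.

t=0: arr=3 -> substrate=0 bound=3 product=0
t=1: arr=3 -> substrate=2 bound=4 product=0
t=2: arr=3 -> substrate=2 bound=4 product=3
t=3: arr=0 -> substrate=1 bound=4 product=4
t=4: arr=3 -> substrate=1 bound=4 product=7
t=5: arr=0 -> substrate=0 bound=4 product=8
t=6: arr=0 -> substrate=0 bound=1 product=11
t=7: arr=2 -> substrate=0 bound=2 product=12

Answer: 3 4 4 4 4 4 1 2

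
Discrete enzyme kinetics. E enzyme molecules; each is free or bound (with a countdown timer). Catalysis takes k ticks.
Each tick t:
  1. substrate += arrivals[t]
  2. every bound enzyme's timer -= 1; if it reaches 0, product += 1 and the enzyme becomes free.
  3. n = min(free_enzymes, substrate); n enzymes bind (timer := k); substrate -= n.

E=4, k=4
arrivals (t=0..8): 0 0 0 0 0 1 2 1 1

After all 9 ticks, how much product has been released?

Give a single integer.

t=0: arr=0 -> substrate=0 bound=0 product=0
t=1: arr=0 -> substrate=0 bound=0 product=0
t=2: arr=0 -> substrate=0 bound=0 product=0
t=3: arr=0 -> substrate=0 bound=0 product=0
t=4: arr=0 -> substrate=0 bound=0 product=0
t=5: arr=1 -> substrate=0 bound=1 product=0
t=6: arr=2 -> substrate=0 bound=3 product=0
t=7: arr=1 -> substrate=0 bound=4 product=0
t=8: arr=1 -> substrate=1 bound=4 product=0

Answer: 0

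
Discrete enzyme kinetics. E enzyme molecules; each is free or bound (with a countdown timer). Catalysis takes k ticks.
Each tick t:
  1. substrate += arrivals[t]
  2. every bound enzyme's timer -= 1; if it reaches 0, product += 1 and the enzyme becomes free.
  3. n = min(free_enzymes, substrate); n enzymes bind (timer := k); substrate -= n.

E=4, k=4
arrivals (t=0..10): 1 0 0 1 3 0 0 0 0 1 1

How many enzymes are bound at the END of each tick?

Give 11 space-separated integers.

t=0: arr=1 -> substrate=0 bound=1 product=0
t=1: arr=0 -> substrate=0 bound=1 product=0
t=2: arr=0 -> substrate=0 bound=1 product=0
t=3: arr=1 -> substrate=0 bound=2 product=0
t=4: arr=3 -> substrate=0 bound=4 product=1
t=5: arr=0 -> substrate=0 bound=4 product=1
t=6: arr=0 -> substrate=0 bound=4 product=1
t=7: arr=0 -> substrate=0 bound=3 product=2
t=8: arr=0 -> substrate=0 bound=0 product=5
t=9: arr=1 -> substrate=0 bound=1 product=5
t=10: arr=1 -> substrate=0 bound=2 product=5

Answer: 1 1 1 2 4 4 4 3 0 1 2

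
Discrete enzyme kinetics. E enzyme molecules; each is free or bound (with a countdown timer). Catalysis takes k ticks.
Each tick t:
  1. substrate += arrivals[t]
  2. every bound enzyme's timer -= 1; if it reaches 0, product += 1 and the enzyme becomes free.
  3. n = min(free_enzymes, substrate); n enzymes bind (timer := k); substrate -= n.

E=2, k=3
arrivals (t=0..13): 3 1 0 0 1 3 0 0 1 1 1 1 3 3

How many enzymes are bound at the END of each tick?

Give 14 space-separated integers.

t=0: arr=3 -> substrate=1 bound=2 product=0
t=1: arr=1 -> substrate=2 bound=2 product=0
t=2: arr=0 -> substrate=2 bound=2 product=0
t=3: arr=0 -> substrate=0 bound=2 product=2
t=4: arr=1 -> substrate=1 bound=2 product=2
t=5: arr=3 -> substrate=4 bound=2 product=2
t=6: arr=0 -> substrate=2 bound=2 product=4
t=7: arr=0 -> substrate=2 bound=2 product=4
t=8: arr=1 -> substrate=3 bound=2 product=4
t=9: arr=1 -> substrate=2 bound=2 product=6
t=10: arr=1 -> substrate=3 bound=2 product=6
t=11: arr=1 -> substrate=4 bound=2 product=6
t=12: arr=3 -> substrate=5 bound=2 product=8
t=13: arr=3 -> substrate=8 bound=2 product=8

Answer: 2 2 2 2 2 2 2 2 2 2 2 2 2 2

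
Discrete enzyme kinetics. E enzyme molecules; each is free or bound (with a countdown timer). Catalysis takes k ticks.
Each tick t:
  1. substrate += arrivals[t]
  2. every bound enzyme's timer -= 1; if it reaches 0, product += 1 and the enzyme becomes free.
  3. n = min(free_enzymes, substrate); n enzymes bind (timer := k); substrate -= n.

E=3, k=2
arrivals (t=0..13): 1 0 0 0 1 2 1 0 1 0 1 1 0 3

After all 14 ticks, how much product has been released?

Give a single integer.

Answer: 8

Derivation:
t=0: arr=1 -> substrate=0 bound=1 product=0
t=1: arr=0 -> substrate=0 bound=1 product=0
t=2: arr=0 -> substrate=0 bound=0 product=1
t=3: arr=0 -> substrate=0 bound=0 product=1
t=4: arr=1 -> substrate=0 bound=1 product=1
t=5: arr=2 -> substrate=0 bound=3 product=1
t=6: arr=1 -> substrate=0 bound=3 product=2
t=7: arr=0 -> substrate=0 bound=1 product=4
t=8: arr=1 -> substrate=0 bound=1 product=5
t=9: arr=0 -> substrate=0 bound=1 product=5
t=10: arr=1 -> substrate=0 bound=1 product=6
t=11: arr=1 -> substrate=0 bound=2 product=6
t=12: arr=0 -> substrate=0 bound=1 product=7
t=13: arr=3 -> substrate=0 bound=3 product=8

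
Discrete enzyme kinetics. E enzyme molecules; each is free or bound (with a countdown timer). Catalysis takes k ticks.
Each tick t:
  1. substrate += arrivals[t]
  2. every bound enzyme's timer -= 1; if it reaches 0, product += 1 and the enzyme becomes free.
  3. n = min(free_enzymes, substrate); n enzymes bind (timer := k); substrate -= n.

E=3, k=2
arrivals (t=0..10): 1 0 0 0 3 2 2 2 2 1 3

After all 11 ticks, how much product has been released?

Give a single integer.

t=0: arr=1 -> substrate=0 bound=1 product=0
t=1: arr=0 -> substrate=0 bound=1 product=0
t=2: arr=0 -> substrate=0 bound=0 product=1
t=3: arr=0 -> substrate=0 bound=0 product=1
t=4: arr=3 -> substrate=0 bound=3 product=1
t=5: arr=2 -> substrate=2 bound=3 product=1
t=6: arr=2 -> substrate=1 bound=3 product=4
t=7: arr=2 -> substrate=3 bound=3 product=4
t=8: arr=2 -> substrate=2 bound=3 product=7
t=9: arr=1 -> substrate=3 bound=3 product=7
t=10: arr=3 -> substrate=3 bound=3 product=10

Answer: 10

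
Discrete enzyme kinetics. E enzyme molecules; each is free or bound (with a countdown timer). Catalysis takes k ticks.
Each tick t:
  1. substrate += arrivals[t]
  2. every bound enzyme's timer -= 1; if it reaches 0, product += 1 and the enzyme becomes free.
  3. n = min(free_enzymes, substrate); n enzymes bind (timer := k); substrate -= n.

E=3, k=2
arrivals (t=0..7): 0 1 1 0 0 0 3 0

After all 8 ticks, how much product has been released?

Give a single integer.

t=0: arr=0 -> substrate=0 bound=0 product=0
t=1: arr=1 -> substrate=0 bound=1 product=0
t=2: arr=1 -> substrate=0 bound=2 product=0
t=3: arr=0 -> substrate=0 bound=1 product=1
t=4: arr=0 -> substrate=0 bound=0 product=2
t=5: arr=0 -> substrate=0 bound=0 product=2
t=6: arr=3 -> substrate=0 bound=3 product=2
t=7: arr=0 -> substrate=0 bound=3 product=2

Answer: 2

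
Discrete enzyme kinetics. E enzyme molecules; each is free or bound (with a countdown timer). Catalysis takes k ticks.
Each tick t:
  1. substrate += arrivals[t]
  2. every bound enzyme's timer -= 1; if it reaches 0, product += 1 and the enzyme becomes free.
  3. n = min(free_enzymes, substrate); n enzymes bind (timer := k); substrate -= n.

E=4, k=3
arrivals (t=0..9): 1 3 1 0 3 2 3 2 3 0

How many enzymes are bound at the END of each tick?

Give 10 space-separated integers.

t=0: arr=1 -> substrate=0 bound=1 product=0
t=1: arr=3 -> substrate=0 bound=4 product=0
t=2: arr=1 -> substrate=1 bound=4 product=0
t=3: arr=0 -> substrate=0 bound=4 product=1
t=4: arr=3 -> substrate=0 bound=4 product=4
t=5: arr=2 -> substrate=2 bound=4 product=4
t=6: arr=3 -> substrate=4 bound=4 product=5
t=7: arr=2 -> substrate=3 bound=4 product=8
t=8: arr=3 -> substrate=6 bound=4 product=8
t=9: arr=0 -> substrate=5 bound=4 product=9

Answer: 1 4 4 4 4 4 4 4 4 4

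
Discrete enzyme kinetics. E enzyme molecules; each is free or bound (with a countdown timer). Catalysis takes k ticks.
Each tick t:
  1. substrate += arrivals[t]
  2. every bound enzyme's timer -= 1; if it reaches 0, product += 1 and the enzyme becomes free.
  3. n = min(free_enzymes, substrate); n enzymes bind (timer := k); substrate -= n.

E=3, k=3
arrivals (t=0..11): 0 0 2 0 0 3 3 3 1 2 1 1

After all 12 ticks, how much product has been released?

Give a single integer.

t=0: arr=0 -> substrate=0 bound=0 product=0
t=1: arr=0 -> substrate=0 bound=0 product=0
t=2: arr=2 -> substrate=0 bound=2 product=0
t=3: arr=0 -> substrate=0 bound=2 product=0
t=4: arr=0 -> substrate=0 bound=2 product=0
t=5: arr=3 -> substrate=0 bound=3 product=2
t=6: arr=3 -> substrate=3 bound=3 product=2
t=7: arr=3 -> substrate=6 bound=3 product=2
t=8: arr=1 -> substrate=4 bound=3 product=5
t=9: arr=2 -> substrate=6 bound=3 product=5
t=10: arr=1 -> substrate=7 bound=3 product=5
t=11: arr=1 -> substrate=5 bound=3 product=8

Answer: 8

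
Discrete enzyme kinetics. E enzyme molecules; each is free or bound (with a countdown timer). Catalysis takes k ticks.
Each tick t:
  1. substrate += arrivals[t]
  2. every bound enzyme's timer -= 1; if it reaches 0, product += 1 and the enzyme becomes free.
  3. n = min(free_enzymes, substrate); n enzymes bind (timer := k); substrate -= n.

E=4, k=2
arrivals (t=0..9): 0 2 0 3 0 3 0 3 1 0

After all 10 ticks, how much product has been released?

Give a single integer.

Answer: 11

Derivation:
t=0: arr=0 -> substrate=0 bound=0 product=0
t=1: arr=2 -> substrate=0 bound=2 product=0
t=2: arr=0 -> substrate=0 bound=2 product=0
t=3: arr=3 -> substrate=0 bound=3 product=2
t=4: arr=0 -> substrate=0 bound=3 product=2
t=5: arr=3 -> substrate=0 bound=3 product=5
t=6: arr=0 -> substrate=0 bound=3 product=5
t=7: arr=3 -> substrate=0 bound=3 product=8
t=8: arr=1 -> substrate=0 bound=4 product=8
t=9: arr=0 -> substrate=0 bound=1 product=11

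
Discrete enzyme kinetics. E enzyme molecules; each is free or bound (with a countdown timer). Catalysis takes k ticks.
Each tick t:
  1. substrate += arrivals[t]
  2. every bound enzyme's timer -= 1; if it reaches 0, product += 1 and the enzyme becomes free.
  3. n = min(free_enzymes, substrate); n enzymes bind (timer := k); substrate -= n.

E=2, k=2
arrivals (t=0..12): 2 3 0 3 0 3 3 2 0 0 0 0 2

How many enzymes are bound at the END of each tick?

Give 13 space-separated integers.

t=0: arr=2 -> substrate=0 bound=2 product=0
t=1: arr=3 -> substrate=3 bound=2 product=0
t=2: arr=0 -> substrate=1 bound=2 product=2
t=3: arr=3 -> substrate=4 bound=2 product=2
t=4: arr=0 -> substrate=2 bound=2 product=4
t=5: arr=3 -> substrate=5 bound=2 product=4
t=6: arr=3 -> substrate=6 bound=2 product=6
t=7: arr=2 -> substrate=8 bound=2 product=6
t=8: arr=0 -> substrate=6 bound=2 product=8
t=9: arr=0 -> substrate=6 bound=2 product=8
t=10: arr=0 -> substrate=4 bound=2 product=10
t=11: arr=0 -> substrate=4 bound=2 product=10
t=12: arr=2 -> substrate=4 bound=2 product=12

Answer: 2 2 2 2 2 2 2 2 2 2 2 2 2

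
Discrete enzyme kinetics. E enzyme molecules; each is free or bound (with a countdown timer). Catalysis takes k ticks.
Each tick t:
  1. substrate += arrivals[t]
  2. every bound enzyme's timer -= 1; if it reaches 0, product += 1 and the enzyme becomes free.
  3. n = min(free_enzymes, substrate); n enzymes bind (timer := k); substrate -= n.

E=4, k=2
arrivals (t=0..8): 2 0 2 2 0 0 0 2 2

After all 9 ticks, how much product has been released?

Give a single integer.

t=0: arr=2 -> substrate=0 bound=2 product=0
t=1: arr=0 -> substrate=0 bound=2 product=0
t=2: arr=2 -> substrate=0 bound=2 product=2
t=3: arr=2 -> substrate=0 bound=4 product=2
t=4: arr=0 -> substrate=0 bound=2 product=4
t=5: arr=0 -> substrate=0 bound=0 product=6
t=6: arr=0 -> substrate=0 bound=0 product=6
t=7: arr=2 -> substrate=0 bound=2 product=6
t=8: arr=2 -> substrate=0 bound=4 product=6

Answer: 6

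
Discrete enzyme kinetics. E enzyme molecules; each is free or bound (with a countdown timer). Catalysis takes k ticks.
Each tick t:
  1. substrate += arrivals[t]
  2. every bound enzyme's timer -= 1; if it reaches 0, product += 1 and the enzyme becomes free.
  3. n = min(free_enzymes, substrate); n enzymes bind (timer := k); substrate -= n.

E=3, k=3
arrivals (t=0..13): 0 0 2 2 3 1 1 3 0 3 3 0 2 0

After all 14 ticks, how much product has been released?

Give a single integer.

t=0: arr=0 -> substrate=0 bound=0 product=0
t=1: arr=0 -> substrate=0 bound=0 product=0
t=2: arr=2 -> substrate=0 bound=2 product=0
t=3: arr=2 -> substrate=1 bound=3 product=0
t=4: arr=3 -> substrate=4 bound=3 product=0
t=5: arr=1 -> substrate=3 bound=3 product=2
t=6: arr=1 -> substrate=3 bound=3 product=3
t=7: arr=3 -> substrate=6 bound=3 product=3
t=8: arr=0 -> substrate=4 bound=3 product=5
t=9: arr=3 -> substrate=6 bound=3 product=6
t=10: arr=3 -> substrate=9 bound=3 product=6
t=11: arr=0 -> substrate=7 bound=3 product=8
t=12: arr=2 -> substrate=8 bound=3 product=9
t=13: arr=0 -> substrate=8 bound=3 product=9

Answer: 9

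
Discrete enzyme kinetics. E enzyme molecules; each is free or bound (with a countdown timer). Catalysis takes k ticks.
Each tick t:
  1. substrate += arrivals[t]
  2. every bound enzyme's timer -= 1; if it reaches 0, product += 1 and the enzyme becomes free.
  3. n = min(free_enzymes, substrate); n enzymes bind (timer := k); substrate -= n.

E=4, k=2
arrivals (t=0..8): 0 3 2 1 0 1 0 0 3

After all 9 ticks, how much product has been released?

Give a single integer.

t=0: arr=0 -> substrate=0 bound=0 product=0
t=1: arr=3 -> substrate=0 bound=3 product=0
t=2: arr=2 -> substrate=1 bound=4 product=0
t=3: arr=1 -> substrate=0 bound=3 product=3
t=4: arr=0 -> substrate=0 bound=2 product=4
t=5: arr=1 -> substrate=0 bound=1 product=6
t=6: arr=0 -> substrate=0 bound=1 product=6
t=7: arr=0 -> substrate=0 bound=0 product=7
t=8: arr=3 -> substrate=0 bound=3 product=7

Answer: 7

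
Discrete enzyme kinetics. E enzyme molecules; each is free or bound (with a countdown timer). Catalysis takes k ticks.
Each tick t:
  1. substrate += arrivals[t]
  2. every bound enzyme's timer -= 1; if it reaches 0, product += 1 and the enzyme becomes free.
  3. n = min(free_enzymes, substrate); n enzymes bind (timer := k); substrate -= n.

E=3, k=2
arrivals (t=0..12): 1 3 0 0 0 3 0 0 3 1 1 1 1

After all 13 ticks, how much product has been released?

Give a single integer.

t=0: arr=1 -> substrate=0 bound=1 product=0
t=1: arr=3 -> substrate=1 bound=3 product=0
t=2: arr=0 -> substrate=0 bound=3 product=1
t=3: arr=0 -> substrate=0 bound=1 product=3
t=4: arr=0 -> substrate=0 bound=0 product=4
t=5: arr=3 -> substrate=0 bound=3 product=4
t=6: arr=0 -> substrate=0 bound=3 product=4
t=7: arr=0 -> substrate=0 bound=0 product=7
t=8: arr=3 -> substrate=0 bound=3 product=7
t=9: arr=1 -> substrate=1 bound=3 product=7
t=10: arr=1 -> substrate=0 bound=2 product=10
t=11: arr=1 -> substrate=0 bound=3 product=10
t=12: arr=1 -> substrate=0 bound=2 product=12

Answer: 12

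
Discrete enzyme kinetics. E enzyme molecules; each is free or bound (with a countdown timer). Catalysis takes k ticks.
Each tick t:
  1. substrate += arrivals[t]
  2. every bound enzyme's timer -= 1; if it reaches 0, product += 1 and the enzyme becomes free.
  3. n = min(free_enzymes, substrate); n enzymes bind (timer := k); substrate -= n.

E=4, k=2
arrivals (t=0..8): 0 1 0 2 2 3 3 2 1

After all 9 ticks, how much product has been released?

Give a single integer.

Answer: 9

Derivation:
t=0: arr=0 -> substrate=0 bound=0 product=0
t=1: arr=1 -> substrate=0 bound=1 product=0
t=2: arr=0 -> substrate=0 bound=1 product=0
t=3: arr=2 -> substrate=0 bound=2 product=1
t=4: arr=2 -> substrate=0 bound=4 product=1
t=5: arr=3 -> substrate=1 bound=4 product=3
t=6: arr=3 -> substrate=2 bound=4 product=5
t=7: arr=2 -> substrate=2 bound=4 product=7
t=8: arr=1 -> substrate=1 bound=4 product=9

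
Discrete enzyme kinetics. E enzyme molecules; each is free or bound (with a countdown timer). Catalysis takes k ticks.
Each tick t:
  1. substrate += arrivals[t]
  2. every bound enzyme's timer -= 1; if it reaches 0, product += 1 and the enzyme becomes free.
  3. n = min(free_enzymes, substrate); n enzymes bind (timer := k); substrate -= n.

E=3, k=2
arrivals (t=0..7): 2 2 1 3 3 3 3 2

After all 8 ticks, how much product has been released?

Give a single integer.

Answer: 9

Derivation:
t=0: arr=2 -> substrate=0 bound=2 product=0
t=1: arr=2 -> substrate=1 bound=3 product=0
t=2: arr=1 -> substrate=0 bound=3 product=2
t=3: arr=3 -> substrate=2 bound=3 product=3
t=4: arr=3 -> substrate=3 bound=3 product=5
t=5: arr=3 -> substrate=5 bound=3 product=6
t=6: arr=3 -> substrate=6 bound=3 product=8
t=7: arr=2 -> substrate=7 bound=3 product=9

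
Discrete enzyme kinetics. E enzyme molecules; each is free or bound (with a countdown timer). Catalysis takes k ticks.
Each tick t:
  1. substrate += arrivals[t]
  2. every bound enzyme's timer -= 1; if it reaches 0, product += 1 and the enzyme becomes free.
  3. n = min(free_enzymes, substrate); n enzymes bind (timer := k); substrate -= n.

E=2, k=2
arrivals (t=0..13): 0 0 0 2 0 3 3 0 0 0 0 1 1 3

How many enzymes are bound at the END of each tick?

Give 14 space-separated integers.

Answer: 0 0 0 2 2 2 2 2 2 2 2 1 2 2

Derivation:
t=0: arr=0 -> substrate=0 bound=0 product=0
t=1: arr=0 -> substrate=0 bound=0 product=0
t=2: arr=0 -> substrate=0 bound=0 product=0
t=3: arr=2 -> substrate=0 bound=2 product=0
t=4: arr=0 -> substrate=0 bound=2 product=0
t=5: arr=3 -> substrate=1 bound=2 product=2
t=6: arr=3 -> substrate=4 bound=2 product=2
t=7: arr=0 -> substrate=2 bound=2 product=4
t=8: arr=0 -> substrate=2 bound=2 product=4
t=9: arr=0 -> substrate=0 bound=2 product=6
t=10: arr=0 -> substrate=0 bound=2 product=6
t=11: arr=1 -> substrate=0 bound=1 product=8
t=12: arr=1 -> substrate=0 bound=2 product=8
t=13: arr=3 -> substrate=2 bound=2 product=9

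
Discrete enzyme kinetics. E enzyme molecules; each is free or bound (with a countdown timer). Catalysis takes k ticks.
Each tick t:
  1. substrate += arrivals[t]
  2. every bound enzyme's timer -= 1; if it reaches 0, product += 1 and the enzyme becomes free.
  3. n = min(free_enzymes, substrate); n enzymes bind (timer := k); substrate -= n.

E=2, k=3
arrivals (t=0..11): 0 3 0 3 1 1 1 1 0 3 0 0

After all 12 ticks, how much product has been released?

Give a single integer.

Answer: 6

Derivation:
t=0: arr=0 -> substrate=0 bound=0 product=0
t=1: arr=3 -> substrate=1 bound=2 product=0
t=2: arr=0 -> substrate=1 bound=2 product=0
t=3: arr=3 -> substrate=4 bound=2 product=0
t=4: arr=1 -> substrate=3 bound=2 product=2
t=5: arr=1 -> substrate=4 bound=2 product=2
t=6: arr=1 -> substrate=5 bound=2 product=2
t=7: arr=1 -> substrate=4 bound=2 product=4
t=8: arr=0 -> substrate=4 bound=2 product=4
t=9: arr=3 -> substrate=7 bound=2 product=4
t=10: arr=0 -> substrate=5 bound=2 product=6
t=11: arr=0 -> substrate=5 bound=2 product=6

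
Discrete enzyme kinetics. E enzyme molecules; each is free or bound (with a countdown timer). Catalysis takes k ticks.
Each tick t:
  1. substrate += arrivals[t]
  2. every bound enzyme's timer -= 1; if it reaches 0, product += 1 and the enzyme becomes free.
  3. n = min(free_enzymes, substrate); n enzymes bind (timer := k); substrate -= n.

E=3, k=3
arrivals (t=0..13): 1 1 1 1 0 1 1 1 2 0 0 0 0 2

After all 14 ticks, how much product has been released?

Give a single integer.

Answer: 9

Derivation:
t=0: arr=1 -> substrate=0 bound=1 product=0
t=1: arr=1 -> substrate=0 bound=2 product=0
t=2: arr=1 -> substrate=0 bound=3 product=0
t=3: arr=1 -> substrate=0 bound=3 product=1
t=4: arr=0 -> substrate=0 bound=2 product=2
t=5: arr=1 -> substrate=0 bound=2 product=3
t=6: arr=1 -> substrate=0 bound=2 product=4
t=7: arr=1 -> substrate=0 bound=3 product=4
t=8: arr=2 -> substrate=1 bound=3 product=5
t=9: arr=0 -> substrate=0 bound=3 product=6
t=10: arr=0 -> substrate=0 bound=2 product=7
t=11: arr=0 -> substrate=0 bound=1 product=8
t=12: arr=0 -> substrate=0 bound=0 product=9
t=13: arr=2 -> substrate=0 bound=2 product=9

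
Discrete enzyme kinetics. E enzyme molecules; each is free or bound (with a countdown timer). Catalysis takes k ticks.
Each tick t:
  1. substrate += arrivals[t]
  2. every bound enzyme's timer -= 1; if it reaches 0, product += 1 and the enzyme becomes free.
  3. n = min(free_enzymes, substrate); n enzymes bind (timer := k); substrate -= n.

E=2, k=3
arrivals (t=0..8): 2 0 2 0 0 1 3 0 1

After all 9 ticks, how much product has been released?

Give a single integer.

Answer: 4

Derivation:
t=0: arr=2 -> substrate=0 bound=2 product=0
t=1: arr=0 -> substrate=0 bound=2 product=0
t=2: arr=2 -> substrate=2 bound=2 product=0
t=3: arr=0 -> substrate=0 bound=2 product=2
t=4: arr=0 -> substrate=0 bound=2 product=2
t=5: arr=1 -> substrate=1 bound=2 product=2
t=6: arr=3 -> substrate=2 bound=2 product=4
t=7: arr=0 -> substrate=2 bound=2 product=4
t=8: arr=1 -> substrate=3 bound=2 product=4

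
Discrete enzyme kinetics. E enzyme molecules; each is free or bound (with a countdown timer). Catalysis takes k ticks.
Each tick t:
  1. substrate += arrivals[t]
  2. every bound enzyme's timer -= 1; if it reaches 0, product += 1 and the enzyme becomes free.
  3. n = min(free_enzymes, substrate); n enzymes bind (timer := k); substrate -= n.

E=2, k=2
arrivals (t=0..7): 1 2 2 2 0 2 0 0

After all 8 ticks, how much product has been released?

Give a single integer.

Answer: 6

Derivation:
t=0: arr=1 -> substrate=0 bound=1 product=0
t=1: arr=2 -> substrate=1 bound=2 product=0
t=2: arr=2 -> substrate=2 bound=2 product=1
t=3: arr=2 -> substrate=3 bound=2 product=2
t=4: arr=0 -> substrate=2 bound=2 product=3
t=5: arr=2 -> substrate=3 bound=2 product=4
t=6: arr=0 -> substrate=2 bound=2 product=5
t=7: arr=0 -> substrate=1 bound=2 product=6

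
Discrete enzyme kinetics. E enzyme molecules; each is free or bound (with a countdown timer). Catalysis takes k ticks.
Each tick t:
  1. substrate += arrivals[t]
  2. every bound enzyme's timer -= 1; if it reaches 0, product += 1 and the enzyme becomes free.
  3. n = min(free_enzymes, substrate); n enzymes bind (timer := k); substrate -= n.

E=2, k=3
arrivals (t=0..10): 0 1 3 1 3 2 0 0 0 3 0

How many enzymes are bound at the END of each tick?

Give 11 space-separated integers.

Answer: 0 1 2 2 2 2 2 2 2 2 2

Derivation:
t=0: arr=0 -> substrate=0 bound=0 product=0
t=1: arr=1 -> substrate=0 bound=1 product=0
t=2: arr=3 -> substrate=2 bound=2 product=0
t=3: arr=1 -> substrate=3 bound=2 product=0
t=4: arr=3 -> substrate=5 bound=2 product=1
t=5: arr=2 -> substrate=6 bound=2 product=2
t=6: arr=0 -> substrate=6 bound=2 product=2
t=7: arr=0 -> substrate=5 bound=2 product=3
t=8: arr=0 -> substrate=4 bound=2 product=4
t=9: arr=3 -> substrate=7 bound=2 product=4
t=10: arr=0 -> substrate=6 bound=2 product=5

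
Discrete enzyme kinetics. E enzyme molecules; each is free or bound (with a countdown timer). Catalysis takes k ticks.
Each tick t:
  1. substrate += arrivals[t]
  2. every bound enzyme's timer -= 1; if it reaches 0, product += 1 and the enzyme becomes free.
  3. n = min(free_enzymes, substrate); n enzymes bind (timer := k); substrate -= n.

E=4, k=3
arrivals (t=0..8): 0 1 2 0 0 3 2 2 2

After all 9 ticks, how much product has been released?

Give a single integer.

Answer: 6

Derivation:
t=0: arr=0 -> substrate=0 bound=0 product=0
t=1: arr=1 -> substrate=0 bound=1 product=0
t=2: arr=2 -> substrate=0 bound=3 product=0
t=3: arr=0 -> substrate=0 bound=3 product=0
t=4: arr=0 -> substrate=0 bound=2 product=1
t=5: arr=3 -> substrate=0 bound=3 product=3
t=6: arr=2 -> substrate=1 bound=4 product=3
t=7: arr=2 -> substrate=3 bound=4 product=3
t=8: arr=2 -> substrate=2 bound=4 product=6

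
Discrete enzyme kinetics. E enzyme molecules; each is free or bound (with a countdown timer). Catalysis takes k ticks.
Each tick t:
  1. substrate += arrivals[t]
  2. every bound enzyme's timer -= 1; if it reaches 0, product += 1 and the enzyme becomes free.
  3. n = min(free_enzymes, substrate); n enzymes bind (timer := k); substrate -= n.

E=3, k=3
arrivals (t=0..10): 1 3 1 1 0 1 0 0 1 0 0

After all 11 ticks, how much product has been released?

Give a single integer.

t=0: arr=1 -> substrate=0 bound=1 product=0
t=1: arr=3 -> substrate=1 bound=3 product=0
t=2: arr=1 -> substrate=2 bound=3 product=0
t=3: arr=1 -> substrate=2 bound=3 product=1
t=4: arr=0 -> substrate=0 bound=3 product=3
t=5: arr=1 -> substrate=1 bound=3 product=3
t=6: arr=0 -> substrate=0 bound=3 product=4
t=7: arr=0 -> substrate=0 bound=1 product=6
t=8: arr=1 -> substrate=0 bound=2 product=6
t=9: arr=0 -> substrate=0 bound=1 product=7
t=10: arr=0 -> substrate=0 bound=1 product=7

Answer: 7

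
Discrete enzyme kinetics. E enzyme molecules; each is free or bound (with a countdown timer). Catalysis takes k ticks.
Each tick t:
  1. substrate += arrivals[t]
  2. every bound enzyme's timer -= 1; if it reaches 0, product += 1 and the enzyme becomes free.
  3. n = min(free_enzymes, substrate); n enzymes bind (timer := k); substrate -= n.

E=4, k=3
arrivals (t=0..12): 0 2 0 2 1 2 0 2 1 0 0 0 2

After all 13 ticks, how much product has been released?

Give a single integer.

t=0: arr=0 -> substrate=0 bound=0 product=0
t=1: arr=2 -> substrate=0 bound=2 product=0
t=2: arr=0 -> substrate=0 bound=2 product=0
t=3: arr=2 -> substrate=0 bound=4 product=0
t=4: arr=1 -> substrate=0 bound=3 product=2
t=5: arr=2 -> substrate=1 bound=4 product=2
t=6: arr=0 -> substrate=0 bound=3 product=4
t=7: arr=2 -> substrate=0 bound=4 product=5
t=8: arr=1 -> substrate=0 bound=4 product=6
t=9: arr=0 -> substrate=0 bound=3 product=7
t=10: arr=0 -> substrate=0 bound=1 product=9
t=11: arr=0 -> substrate=0 bound=0 product=10
t=12: arr=2 -> substrate=0 bound=2 product=10

Answer: 10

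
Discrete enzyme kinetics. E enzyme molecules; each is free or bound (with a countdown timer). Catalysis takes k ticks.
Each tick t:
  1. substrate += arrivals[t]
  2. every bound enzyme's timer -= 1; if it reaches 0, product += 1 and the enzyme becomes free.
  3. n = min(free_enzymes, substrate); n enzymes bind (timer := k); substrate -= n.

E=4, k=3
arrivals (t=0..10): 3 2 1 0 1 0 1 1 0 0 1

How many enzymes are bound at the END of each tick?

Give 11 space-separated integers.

Answer: 3 4 4 3 3 3 2 2 2 1 1

Derivation:
t=0: arr=3 -> substrate=0 bound=3 product=0
t=1: arr=2 -> substrate=1 bound=4 product=0
t=2: arr=1 -> substrate=2 bound=4 product=0
t=3: arr=0 -> substrate=0 bound=3 product=3
t=4: arr=1 -> substrate=0 bound=3 product=4
t=5: arr=0 -> substrate=0 bound=3 product=4
t=6: arr=1 -> substrate=0 bound=2 product=6
t=7: arr=1 -> substrate=0 bound=2 product=7
t=8: arr=0 -> substrate=0 bound=2 product=7
t=9: arr=0 -> substrate=0 bound=1 product=8
t=10: arr=1 -> substrate=0 bound=1 product=9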